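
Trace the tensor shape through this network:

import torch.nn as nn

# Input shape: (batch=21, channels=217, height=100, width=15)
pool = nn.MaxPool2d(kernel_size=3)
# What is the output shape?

Input shape: (21, 217, 100, 15)
Output shape: (21, 217, 33, 5)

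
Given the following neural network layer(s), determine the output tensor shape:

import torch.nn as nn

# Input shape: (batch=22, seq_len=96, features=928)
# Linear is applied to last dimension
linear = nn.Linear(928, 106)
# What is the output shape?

Input shape: (22, 96, 928)
Output shape: (22, 96, 106)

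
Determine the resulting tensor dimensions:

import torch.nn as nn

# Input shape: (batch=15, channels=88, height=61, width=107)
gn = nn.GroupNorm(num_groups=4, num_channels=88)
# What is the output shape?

Input shape: (15, 88, 61, 107)
Output shape: (15, 88, 61, 107)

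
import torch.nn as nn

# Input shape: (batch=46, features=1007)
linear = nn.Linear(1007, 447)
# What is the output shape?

Input shape: (46, 1007)
Output shape: (46, 447)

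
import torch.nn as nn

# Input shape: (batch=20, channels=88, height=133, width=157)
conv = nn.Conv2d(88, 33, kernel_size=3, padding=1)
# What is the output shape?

Input shape: (20, 88, 133, 157)
Output shape: (20, 33, 133, 157)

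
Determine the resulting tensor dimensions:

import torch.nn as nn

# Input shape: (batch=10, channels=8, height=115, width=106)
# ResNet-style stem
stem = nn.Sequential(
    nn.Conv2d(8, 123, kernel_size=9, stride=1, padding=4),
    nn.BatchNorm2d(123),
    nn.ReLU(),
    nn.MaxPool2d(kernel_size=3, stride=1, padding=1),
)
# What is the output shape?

Input shape: (10, 8, 115, 106)
  -> after Conv2d 9x9 stride=1: (10, 123, 115, 106)
Output shape: (10, 123, 115, 106)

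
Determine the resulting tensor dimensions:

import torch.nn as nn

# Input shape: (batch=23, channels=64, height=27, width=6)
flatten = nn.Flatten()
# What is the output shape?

Input shape: (23, 64, 27, 6)
Output shape: (23, 10368)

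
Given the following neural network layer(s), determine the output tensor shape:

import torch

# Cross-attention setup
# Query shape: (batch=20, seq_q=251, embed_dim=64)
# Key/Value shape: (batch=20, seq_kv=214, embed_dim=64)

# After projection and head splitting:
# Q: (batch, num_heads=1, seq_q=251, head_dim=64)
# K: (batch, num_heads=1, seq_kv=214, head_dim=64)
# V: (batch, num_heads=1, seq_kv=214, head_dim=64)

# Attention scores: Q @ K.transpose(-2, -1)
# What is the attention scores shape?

Input shape: (20, 251, 64)
Output shape: (20, 1, 251, 214)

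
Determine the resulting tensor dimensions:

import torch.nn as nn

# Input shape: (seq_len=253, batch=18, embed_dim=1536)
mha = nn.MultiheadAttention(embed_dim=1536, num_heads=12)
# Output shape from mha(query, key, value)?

Input shape: (253, 18, 1536)
Output shape: (253, 18, 1536)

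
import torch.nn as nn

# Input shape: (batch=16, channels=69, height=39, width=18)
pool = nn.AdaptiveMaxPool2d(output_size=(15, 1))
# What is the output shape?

Input shape: (16, 69, 39, 18)
Output shape: (16, 69, 15, 1)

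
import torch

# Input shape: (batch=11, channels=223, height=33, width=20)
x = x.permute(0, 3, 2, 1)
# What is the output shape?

Input shape: (11, 223, 33, 20)
Output shape: (11, 20, 33, 223)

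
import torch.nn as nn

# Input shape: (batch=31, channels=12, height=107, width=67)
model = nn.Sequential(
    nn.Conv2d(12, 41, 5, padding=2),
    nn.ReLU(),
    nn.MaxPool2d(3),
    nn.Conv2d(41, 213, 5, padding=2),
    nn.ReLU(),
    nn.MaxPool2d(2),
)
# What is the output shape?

Input shape: (31, 12, 107, 67)
  -> after first Conv2d: (31, 41, 107, 67)
  -> after first MaxPool2d: (31, 41, 35, 22)
  -> after second Conv2d: (31, 213, 35, 22)
Output shape: (31, 213, 17, 11)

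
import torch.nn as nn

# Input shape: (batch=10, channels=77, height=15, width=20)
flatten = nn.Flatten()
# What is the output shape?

Input shape: (10, 77, 15, 20)
Output shape: (10, 23100)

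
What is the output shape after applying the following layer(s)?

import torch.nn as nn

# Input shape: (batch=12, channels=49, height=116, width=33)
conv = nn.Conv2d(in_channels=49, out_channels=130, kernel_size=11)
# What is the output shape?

Input shape: (12, 49, 116, 33)
Output shape: (12, 130, 106, 23)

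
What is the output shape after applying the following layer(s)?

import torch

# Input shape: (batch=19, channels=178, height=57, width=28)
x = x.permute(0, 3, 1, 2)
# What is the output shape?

Input shape: (19, 178, 57, 28)
Output shape: (19, 28, 178, 57)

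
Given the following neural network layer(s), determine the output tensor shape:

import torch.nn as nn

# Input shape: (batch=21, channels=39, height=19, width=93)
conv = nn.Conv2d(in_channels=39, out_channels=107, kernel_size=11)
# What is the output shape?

Input shape: (21, 39, 19, 93)
Output shape: (21, 107, 9, 83)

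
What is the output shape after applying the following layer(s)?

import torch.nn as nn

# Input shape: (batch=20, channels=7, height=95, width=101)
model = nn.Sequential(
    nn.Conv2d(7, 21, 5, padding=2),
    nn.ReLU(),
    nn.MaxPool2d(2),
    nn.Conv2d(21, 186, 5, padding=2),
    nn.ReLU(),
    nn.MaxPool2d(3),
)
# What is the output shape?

Input shape: (20, 7, 95, 101)
  -> after first Conv2d: (20, 21, 95, 101)
  -> after first MaxPool2d: (20, 21, 47, 50)
  -> after second Conv2d: (20, 186, 47, 50)
Output shape: (20, 186, 15, 16)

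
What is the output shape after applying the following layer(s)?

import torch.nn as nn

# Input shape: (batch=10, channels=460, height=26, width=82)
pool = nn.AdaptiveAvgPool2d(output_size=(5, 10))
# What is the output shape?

Input shape: (10, 460, 26, 82)
Output shape: (10, 460, 5, 10)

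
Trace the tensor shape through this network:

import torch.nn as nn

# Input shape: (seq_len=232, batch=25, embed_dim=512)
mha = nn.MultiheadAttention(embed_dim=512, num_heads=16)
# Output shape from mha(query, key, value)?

Input shape: (232, 25, 512)
Output shape: (232, 25, 512)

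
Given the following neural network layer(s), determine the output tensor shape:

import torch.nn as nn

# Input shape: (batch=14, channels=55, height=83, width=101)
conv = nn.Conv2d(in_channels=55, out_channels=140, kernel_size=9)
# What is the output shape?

Input shape: (14, 55, 83, 101)
Output shape: (14, 140, 75, 93)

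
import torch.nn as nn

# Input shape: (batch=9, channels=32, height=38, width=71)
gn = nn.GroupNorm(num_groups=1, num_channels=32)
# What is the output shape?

Input shape: (9, 32, 38, 71)
Output shape: (9, 32, 38, 71)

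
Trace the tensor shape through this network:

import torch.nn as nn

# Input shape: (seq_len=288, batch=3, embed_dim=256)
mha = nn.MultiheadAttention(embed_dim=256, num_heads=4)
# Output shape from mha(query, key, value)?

Input shape: (288, 3, 256)
Output shape: (288, 3, 256)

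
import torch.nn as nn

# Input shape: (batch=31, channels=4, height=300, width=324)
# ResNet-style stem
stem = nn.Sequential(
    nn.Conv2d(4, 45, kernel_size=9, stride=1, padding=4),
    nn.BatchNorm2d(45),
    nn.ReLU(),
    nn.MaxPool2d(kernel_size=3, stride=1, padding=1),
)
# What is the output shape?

Input shape: (31, 4, 300, 324)
  -> after Conv2d 9x9 stride=1: (31, 45, 300, 324)
Output shape: (31, 45, 300, 324)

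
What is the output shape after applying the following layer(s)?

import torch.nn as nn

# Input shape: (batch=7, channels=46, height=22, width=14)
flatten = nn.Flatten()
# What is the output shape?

Input shape: (7, 46, 22, 14)
Output shape: (7, 14168)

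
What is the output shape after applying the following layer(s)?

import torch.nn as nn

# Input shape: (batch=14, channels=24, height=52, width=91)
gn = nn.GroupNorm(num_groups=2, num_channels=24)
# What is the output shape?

Input shape: (14, 24, 52, 91)
Output shape: (14, 24, 52, 91)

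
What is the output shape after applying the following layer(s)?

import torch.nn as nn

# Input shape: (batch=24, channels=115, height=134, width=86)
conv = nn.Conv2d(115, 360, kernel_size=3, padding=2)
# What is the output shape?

Input shape: (24, 115, 134, 86)
Output shape: (24, 360, 136, 88)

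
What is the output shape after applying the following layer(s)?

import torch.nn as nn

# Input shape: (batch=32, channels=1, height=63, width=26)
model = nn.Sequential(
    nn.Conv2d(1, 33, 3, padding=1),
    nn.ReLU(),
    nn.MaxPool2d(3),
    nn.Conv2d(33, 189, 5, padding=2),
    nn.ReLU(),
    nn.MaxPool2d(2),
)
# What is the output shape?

Input shape: (32, 1, 63, 26)
  -> after first Conv2d: (32, 33, 63, 26)
  -> after first MaxPool2d: (32, 33, 21, 8)
  -> after second Conv2d: (32, 189, 21, 8)
Output shape: (32, 189, 10, 4)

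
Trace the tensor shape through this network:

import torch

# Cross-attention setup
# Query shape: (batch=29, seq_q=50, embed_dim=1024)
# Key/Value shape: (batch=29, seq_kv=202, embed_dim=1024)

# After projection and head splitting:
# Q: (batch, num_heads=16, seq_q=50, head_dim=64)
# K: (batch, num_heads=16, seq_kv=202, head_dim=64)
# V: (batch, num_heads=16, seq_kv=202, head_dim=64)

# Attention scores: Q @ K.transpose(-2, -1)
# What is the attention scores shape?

Input shape: (29, 50, 1024)
Output shape: (29, 16, 50, 202)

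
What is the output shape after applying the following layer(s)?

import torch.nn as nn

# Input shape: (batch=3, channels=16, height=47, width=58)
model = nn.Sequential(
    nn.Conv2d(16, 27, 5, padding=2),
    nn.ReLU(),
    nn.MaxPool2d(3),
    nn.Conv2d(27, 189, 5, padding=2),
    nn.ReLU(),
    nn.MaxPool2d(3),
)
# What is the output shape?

Input shape: (3, 16, 47, 58)
  -> after first Conv2d: (3, 27, 47, 58)
  -> after first MaxPool2d: (3, 27, 15, 19)
  -> after second Conv2d: (3, 189, 15, 19)
Output shape: (3, 189, 5, 6)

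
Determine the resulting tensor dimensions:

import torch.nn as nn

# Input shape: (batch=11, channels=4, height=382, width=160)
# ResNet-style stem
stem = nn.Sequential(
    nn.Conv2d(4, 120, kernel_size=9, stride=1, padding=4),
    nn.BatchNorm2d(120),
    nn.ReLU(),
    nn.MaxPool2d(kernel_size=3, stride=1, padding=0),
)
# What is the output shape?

Input shape: (11, 4, 382, 160)
  -> after Conv2d 9x9 stride=1: (11, 120, 382, 160)
Output shape: (11, 120, 380, 158)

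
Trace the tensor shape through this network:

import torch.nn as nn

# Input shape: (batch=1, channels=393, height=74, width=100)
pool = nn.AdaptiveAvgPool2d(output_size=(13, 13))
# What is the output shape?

Input shape: (1, 393, 74, 100)
Output shape: (1, 393, 13, 13)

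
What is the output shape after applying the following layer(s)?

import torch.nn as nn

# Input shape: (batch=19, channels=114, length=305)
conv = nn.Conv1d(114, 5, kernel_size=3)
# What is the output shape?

Input shape: (19, 114, 305)
Output shape: (19, 5, 303)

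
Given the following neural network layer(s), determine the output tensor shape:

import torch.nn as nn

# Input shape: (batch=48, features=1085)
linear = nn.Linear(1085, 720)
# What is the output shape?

Input shape: (48, 1085)
Output shape: (48, 720)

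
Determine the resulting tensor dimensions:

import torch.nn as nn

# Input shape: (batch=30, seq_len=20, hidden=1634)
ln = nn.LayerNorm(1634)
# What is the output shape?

Input shape: (30, 20, 1634)
Output shape: (30, 20, 1634)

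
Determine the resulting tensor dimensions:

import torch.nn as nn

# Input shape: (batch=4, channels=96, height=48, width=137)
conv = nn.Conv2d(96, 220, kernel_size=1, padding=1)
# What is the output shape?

Input shape: (4, 96, 48, 137)
Output shape: (4, 220, 50, 139)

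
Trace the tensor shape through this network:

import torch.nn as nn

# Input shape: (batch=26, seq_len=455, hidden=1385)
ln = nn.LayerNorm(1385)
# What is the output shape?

Input shape: (26, 455, 1385)
Output shape: (26, 455, 1385)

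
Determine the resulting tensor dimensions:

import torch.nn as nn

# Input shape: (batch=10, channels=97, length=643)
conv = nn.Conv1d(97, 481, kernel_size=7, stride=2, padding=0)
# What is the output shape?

Input shape: (10, 97, 643)
Output shape: (10, 481, 319)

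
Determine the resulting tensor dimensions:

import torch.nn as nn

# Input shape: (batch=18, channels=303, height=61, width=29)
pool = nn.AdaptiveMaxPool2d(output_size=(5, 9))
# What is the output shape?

Input shape: (18, 303, 61, 29)
Output shape: (18, 303, 5, 9)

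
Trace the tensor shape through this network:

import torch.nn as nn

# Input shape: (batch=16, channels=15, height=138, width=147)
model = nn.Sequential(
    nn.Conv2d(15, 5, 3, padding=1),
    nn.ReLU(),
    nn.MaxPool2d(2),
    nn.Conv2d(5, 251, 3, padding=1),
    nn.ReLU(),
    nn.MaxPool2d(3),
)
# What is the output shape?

Input shape: (16, 15, 138, 147)
  -> after first Conv2d: (16, 5, 138, 147)
  -> after first MaxPool2d: (16, 5, 69, 73)
  -> after second Conv2d: (16, 251, 69, 73)
Output shape: (16, 251, 23, 24)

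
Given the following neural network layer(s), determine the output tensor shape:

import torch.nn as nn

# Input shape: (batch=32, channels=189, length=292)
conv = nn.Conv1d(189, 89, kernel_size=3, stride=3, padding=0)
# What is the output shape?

Input shape: (32, 189, 292)
Output shape: (32, 89, 97)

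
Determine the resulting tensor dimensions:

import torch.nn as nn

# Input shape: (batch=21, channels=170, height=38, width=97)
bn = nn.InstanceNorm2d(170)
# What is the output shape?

Input shape: (21, 170, 38, 97)
Output shape: (21, 170, 38, 97)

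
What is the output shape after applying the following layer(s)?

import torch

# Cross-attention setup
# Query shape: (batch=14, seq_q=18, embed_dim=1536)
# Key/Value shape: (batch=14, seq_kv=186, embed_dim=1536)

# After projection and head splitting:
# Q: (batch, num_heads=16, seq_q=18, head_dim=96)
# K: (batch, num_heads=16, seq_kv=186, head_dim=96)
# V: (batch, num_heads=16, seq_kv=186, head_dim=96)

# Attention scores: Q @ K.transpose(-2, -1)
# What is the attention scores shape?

Input shape: (14, 18, 1536)
Output shape: (14, 16, 18, 186)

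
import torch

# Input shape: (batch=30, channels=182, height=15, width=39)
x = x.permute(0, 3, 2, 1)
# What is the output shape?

Input shape: (30, 182, 15, 39)
Output shape: (30, 39, 15, 182)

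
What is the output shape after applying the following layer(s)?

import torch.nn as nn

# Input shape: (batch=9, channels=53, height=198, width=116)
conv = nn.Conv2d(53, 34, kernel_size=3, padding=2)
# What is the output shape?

Input shape: (9, 53, 198, 116)
Output shape: (9, 34, 200, 118)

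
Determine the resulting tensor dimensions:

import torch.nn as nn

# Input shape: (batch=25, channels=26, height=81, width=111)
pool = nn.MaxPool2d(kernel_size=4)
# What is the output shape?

Input shape: (25, 26, 81, 111)
Output shape: (25, 26, 20, 27)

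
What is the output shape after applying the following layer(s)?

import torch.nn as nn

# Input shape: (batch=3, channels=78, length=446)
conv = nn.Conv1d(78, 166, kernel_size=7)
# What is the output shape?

Input shape: (3, 78, 446)
Output shape: (3, 166, 440)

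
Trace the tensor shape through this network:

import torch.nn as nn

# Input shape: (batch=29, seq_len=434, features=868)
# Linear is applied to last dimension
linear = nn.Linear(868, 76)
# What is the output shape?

Input shape: (29, 434, 868)
Output shape: (29, 434, 76)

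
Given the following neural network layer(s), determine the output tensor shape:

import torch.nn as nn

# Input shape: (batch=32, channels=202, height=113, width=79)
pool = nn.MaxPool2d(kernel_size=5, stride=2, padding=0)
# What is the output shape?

Input shape: (32, 202, 113, 79)
Output shape: (32, 202, 55, 38)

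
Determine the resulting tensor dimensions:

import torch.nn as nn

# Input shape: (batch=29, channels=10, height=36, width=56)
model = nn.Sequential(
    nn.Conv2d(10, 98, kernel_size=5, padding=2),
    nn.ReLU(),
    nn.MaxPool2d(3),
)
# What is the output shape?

Input shape: (29, 10, 36, 56)
  -> after Conv2d: (29, 98, 36, 56)
  -> after ReLU: (29, 98, 36, 56)
Output shape: (29, 98, 12, 18)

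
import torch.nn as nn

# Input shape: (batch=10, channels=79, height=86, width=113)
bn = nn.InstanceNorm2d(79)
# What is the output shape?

Input shape: (10, 79, 86, 113)
Output shape: (10, 79, 86, 113)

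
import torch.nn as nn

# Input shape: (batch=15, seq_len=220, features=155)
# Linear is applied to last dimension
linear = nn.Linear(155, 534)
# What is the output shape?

Input shape: (15, 220, 155)
Output shape: (15, 220, 534)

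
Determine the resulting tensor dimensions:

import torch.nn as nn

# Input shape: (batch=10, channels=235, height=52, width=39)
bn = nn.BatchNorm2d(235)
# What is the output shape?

Input shape: (10, 235, 52, 39)
Output shape: (10, 235, 52, 39)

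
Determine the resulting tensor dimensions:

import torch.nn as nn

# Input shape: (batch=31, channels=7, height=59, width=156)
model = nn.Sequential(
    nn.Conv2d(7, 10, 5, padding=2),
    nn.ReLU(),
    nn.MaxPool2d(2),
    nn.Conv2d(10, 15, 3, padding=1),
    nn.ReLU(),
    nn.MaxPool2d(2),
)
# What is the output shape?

Input shape: (31, 7, 59, 156)
  -> after first Conv2d: (31, 10, 59, 156)
  -> after first MaxPool2d: (31, 10, 29, 78)
  -> after second Conv2d: (31, 15, 29, 78)
Output shape: (31, 15, 14, 39)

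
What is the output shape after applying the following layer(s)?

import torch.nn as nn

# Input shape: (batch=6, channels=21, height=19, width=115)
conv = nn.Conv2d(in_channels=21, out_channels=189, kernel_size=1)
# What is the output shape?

Input shape: (6, 21, 19, 115)
Output shape: (6, 189, 19, 115)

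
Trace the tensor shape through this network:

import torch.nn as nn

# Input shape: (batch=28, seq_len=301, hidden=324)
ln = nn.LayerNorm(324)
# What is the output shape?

Input shape: (28, 301, 324)
Output shape: (28, 301, 324)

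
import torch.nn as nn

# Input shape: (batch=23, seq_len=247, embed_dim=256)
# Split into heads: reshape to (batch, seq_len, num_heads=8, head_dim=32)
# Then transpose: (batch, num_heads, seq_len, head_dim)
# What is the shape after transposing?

Input shape: (23, 247, 256)
  -> after reshape: (23, 247, 8, 32)
Output shape: (23, 8, 247, 32)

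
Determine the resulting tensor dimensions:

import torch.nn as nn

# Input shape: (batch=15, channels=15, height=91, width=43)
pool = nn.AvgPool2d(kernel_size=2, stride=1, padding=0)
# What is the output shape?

Input shape: (15, 15, 91, 43)
Output shape: (15, 15, 90, 42)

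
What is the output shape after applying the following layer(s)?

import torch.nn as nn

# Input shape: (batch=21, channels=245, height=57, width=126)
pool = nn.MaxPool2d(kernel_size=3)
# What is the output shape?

Input shape: (21, 245, 57, 126)
Output shape: (21, 245, 19, 42)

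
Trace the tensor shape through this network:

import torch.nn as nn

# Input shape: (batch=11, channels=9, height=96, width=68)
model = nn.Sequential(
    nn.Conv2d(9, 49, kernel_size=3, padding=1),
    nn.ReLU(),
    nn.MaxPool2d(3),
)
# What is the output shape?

Input shape: (11, 9, 96, 68)
  -> after Conv2d: (11, 49, 96, 68)
  -> after ReLU: (11, 49, 96, 68)
Output shape: (11, 49, 32, 22)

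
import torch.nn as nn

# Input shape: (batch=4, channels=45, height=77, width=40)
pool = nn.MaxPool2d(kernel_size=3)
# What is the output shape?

Input shape: (4, 45, 77, 40)
Output shape: (4, 45, 25, 13)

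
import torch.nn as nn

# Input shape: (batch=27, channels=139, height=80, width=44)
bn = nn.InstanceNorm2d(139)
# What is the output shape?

Input shape: (27, 139, 80, 44)
Output shape: (27, 139, 80, 44)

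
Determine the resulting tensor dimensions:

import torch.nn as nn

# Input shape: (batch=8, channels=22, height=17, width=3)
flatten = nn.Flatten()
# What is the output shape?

Input shape: (8, 22, 17, 3)
Output shape: (8, 1122)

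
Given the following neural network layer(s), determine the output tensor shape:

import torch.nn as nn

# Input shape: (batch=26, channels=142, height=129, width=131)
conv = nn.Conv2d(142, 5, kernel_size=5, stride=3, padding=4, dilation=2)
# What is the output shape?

Input shape: (26, 142, 129, 131)
Output shape: (26, 5, 43, 44)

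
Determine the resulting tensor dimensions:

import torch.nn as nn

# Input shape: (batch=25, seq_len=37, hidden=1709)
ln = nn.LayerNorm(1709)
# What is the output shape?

Input shape: (25, 37, 1709)
Output shape: (25, 37, 1709)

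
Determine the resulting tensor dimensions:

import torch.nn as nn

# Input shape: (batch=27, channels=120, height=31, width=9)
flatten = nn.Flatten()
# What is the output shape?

Input shape: (27, 120, 31, 9)
Output shape: (27, 33480)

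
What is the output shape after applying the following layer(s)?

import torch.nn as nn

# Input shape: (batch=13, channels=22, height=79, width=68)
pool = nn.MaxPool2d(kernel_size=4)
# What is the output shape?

Input shape: (13, 22, 79, 68)
Output shape: (13, 22, 19, 17)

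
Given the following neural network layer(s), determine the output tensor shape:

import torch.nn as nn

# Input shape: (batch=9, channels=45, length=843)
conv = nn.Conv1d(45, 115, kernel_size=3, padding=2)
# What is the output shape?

Input shape: (9, 45, 843)
Output shape: (9, 115, 845)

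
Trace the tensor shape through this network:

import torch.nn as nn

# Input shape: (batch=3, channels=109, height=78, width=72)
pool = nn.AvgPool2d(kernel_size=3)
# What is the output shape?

Input shape: (3, 109, 78, 72)
Output shape: (3, 109, 26, 24)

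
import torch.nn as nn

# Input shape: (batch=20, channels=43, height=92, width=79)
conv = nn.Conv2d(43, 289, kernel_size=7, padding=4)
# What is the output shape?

Input shape: (20, 43, 92, 79)
Output shape: (20, 289, 94, 81)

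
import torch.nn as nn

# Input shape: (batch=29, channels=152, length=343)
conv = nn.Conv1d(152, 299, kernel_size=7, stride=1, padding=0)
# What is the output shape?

Input shape: (29, 152, 343)
Output shape: (29, 299, 337)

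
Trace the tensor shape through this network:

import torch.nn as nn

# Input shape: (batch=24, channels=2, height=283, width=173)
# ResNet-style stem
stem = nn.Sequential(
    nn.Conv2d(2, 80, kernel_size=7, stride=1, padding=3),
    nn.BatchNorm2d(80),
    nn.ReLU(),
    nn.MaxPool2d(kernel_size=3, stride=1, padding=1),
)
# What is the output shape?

Input shape: (24, 2, 283, 173)
  -> after Conv2d 7x7 stride=1: (24, 80, 283, 173)
Output shape: (24, 80, 283, 173)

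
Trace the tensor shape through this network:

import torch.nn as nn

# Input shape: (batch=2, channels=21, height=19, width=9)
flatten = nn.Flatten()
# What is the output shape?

Input shape: (2, 21, 19, 9)
Output shape: (2, 3591)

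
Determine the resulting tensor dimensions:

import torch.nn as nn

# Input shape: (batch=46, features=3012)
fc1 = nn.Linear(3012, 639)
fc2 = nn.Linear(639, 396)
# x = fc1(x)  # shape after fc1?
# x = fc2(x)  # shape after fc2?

Input shape: (46, 3012)
  -> after fc1: (46, 639)
Output shape: (46, 396)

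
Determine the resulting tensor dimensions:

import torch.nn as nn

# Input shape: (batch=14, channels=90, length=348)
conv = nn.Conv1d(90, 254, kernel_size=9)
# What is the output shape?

Input shape: (14, 90, 348)
Output shape: (14, 254, 340)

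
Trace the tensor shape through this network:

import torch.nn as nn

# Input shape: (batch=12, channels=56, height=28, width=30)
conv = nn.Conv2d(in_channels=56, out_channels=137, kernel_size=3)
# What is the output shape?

Input shape: (12, 56, 28, 30)
Output shape: (12, 137, 26, 28)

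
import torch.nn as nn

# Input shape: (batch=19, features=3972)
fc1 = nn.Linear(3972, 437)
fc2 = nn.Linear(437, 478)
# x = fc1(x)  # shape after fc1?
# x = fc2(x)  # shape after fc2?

Input shape: (19, 3972)
  -> after fc1: (19, 437)
Output shape: (19, 478)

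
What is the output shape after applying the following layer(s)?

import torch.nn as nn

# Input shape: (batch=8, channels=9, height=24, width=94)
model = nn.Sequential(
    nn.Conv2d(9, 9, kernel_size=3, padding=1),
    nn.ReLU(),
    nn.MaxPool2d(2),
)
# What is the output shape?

Input shape: (8, 9, 24, 94)
  -> after Conv2d: (8, 9, 24, 94)
  -> after ReLU: (8, 9, 24, 94)
Output shape: (8, 9, 12, 47)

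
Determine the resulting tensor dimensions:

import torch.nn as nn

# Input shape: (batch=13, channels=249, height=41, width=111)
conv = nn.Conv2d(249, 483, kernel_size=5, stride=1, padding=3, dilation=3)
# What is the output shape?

Input shape: (13, 249, 41, 111)
Output shape: (13, 483, 35, 105)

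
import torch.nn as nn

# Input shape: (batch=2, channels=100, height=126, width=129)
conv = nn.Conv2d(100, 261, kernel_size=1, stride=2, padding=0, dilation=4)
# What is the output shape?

Input shape: (2, 100, 126, 129)
Output shape: (2, 261, 63, 65)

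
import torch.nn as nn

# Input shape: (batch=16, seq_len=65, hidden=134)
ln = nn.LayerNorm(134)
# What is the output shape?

Input shape: (16, 65, 134)
Output shape: (16, 65, 134)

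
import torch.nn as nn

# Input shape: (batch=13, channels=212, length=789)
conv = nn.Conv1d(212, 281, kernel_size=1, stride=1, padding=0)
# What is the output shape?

Input shape: (13, 212, 789)
Output shape: (13, 281, 789)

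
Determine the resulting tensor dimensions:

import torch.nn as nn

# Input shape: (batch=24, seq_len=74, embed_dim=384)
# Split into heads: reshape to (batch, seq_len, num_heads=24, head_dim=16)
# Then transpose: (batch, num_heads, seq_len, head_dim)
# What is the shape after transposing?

Input shape: (24, 74, 384)
  -> after reshape: (24, 74, 24, 16)
Output shape: (24, 24, 74, 16)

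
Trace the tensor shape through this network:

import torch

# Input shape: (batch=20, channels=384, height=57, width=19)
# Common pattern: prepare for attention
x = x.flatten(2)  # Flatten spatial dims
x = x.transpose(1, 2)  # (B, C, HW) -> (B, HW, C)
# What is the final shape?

Input shape: (20, 384, 57, 19)
  -> after flatten(2): (20, 384, 1083)
Output shape: (20, 1083, 384)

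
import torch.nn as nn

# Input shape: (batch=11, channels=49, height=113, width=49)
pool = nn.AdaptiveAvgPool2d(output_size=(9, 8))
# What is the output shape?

Input shape: (11, 49, 113, 49)
Output shape: (11, 49, 9, 8)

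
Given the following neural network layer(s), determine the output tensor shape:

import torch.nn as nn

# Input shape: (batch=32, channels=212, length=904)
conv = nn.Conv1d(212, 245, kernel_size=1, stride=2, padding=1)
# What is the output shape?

Input shape: (32, 212, 904)
Output shape: (32, 245, 453)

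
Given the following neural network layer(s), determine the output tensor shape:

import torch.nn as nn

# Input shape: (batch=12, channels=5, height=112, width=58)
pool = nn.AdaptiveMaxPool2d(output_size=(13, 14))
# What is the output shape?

Input shape: (12, 5, 112, 58)
Output shape: (12, 5, 13, 14)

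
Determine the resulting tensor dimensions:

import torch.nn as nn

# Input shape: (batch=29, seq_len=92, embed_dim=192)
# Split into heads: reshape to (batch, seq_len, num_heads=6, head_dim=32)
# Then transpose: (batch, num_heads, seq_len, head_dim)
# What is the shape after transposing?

Input shape: (29, 92, 192)
  -> after reshape: (29, 92, 6, 32)
Output shape: (29, 6, 92, 32)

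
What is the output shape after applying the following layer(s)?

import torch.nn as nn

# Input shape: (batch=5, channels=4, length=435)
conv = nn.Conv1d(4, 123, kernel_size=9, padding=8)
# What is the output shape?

Input shape: (5, 4, 435)
Output shape: (5, 123, 443)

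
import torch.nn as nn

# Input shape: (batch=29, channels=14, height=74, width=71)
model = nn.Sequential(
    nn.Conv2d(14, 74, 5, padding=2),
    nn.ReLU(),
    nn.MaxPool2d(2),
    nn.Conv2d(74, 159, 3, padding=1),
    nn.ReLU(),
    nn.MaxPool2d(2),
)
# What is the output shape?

Input shape: (29, 14, 74, 71)
  -> after first Conv2d: (29, 74, 74, 71)
  -> after first MaxPool2d: (29, 74, 37, 35)
  -> after second Conv2d: (29, 159, 37, 35)
Output shape: (29, 159, 18, 17)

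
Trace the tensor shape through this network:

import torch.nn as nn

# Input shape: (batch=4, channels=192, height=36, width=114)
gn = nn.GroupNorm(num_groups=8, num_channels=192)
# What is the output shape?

Input shape: (4, 192, 36, 114)
Output shape: (4, 192, 36, 114)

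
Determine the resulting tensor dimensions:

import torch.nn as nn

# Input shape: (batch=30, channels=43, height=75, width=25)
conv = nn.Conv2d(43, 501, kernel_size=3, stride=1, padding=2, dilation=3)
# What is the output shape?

Input shape: (30, 43, 75, 25)
Output shape: (30, 501, 73, 23)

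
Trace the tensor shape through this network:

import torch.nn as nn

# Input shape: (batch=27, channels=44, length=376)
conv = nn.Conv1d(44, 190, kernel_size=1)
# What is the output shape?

Input shape: (27, 44, 376)
Output shape: (27, 190, 376)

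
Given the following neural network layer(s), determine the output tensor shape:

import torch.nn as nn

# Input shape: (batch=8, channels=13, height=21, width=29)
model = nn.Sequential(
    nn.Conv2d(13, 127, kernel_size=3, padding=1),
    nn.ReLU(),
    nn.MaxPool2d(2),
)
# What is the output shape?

Input shape: (8, 13, 21, 29)
  -> after Conv2d: (8, 127, 21, 29)
  -> after ReLU: (8, 127, 21, 29)
Output shape: (8, 127, 10, 14)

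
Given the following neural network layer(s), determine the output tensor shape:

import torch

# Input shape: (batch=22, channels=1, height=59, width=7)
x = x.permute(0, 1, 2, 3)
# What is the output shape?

Input shape: (22, 1, 59, 7)
Output shape: (22, 1, 59, 7)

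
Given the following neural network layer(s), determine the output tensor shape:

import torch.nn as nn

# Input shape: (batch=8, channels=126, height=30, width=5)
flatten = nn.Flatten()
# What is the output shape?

Input shape: (8, 126, 30, 5)
Output shape: (8, 18900)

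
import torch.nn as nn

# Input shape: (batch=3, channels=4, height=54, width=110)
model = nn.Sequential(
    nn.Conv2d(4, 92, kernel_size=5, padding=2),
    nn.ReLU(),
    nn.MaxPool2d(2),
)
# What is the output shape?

Input shape: (3, 4, 54, 110)
  -> after Conv2d: (3, 92, 54, 110)
  -> after ReLU: (3, 92, 54, 110)
Output shape: (3, 92, 27, 55)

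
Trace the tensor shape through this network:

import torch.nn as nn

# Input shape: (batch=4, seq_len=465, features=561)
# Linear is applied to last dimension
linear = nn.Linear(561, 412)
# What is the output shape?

Input shape: (4, 465, 561)
Output shape: (4, 465, 412)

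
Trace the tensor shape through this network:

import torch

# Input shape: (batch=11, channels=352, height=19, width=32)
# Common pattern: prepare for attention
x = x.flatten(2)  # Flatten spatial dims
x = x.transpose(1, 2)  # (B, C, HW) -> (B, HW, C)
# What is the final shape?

Input shape: (11, 352, 19, 32)
  -> after flatten(2): (11, 352, 608)
Output shape: (11, 608, 352)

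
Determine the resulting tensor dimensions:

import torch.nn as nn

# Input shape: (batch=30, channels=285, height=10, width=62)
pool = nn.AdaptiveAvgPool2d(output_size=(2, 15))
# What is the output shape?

Input shape: (30, 285, 10, 62)
Output shape: (30, 285, 2, 15)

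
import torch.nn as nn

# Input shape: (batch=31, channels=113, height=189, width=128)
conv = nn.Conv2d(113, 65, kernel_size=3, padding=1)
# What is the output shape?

Input shape: (31, 113, 189, 128)
Output shape: (31, 65, 189, 128)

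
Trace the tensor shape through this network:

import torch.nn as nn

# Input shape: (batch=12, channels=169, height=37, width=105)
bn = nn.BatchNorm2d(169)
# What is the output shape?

Input shape: (12, 169, 37, 105)
Output shape: (12, 169, 37, 105)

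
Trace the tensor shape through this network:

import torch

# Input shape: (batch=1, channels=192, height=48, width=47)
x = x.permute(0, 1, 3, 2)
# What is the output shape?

Input shape: (1, 192, 48, 47)
Output shape: (1, 192, 47, 48)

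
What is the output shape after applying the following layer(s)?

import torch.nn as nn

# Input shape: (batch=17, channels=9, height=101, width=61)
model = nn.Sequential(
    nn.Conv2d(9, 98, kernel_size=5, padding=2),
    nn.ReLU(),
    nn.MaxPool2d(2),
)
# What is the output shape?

Input shape: (17, 9, 101, 61)
  -> after Conv2d: (17, 98, 101, 61)
  -> after ReLU: (17, 98, 101, 61)
Output shape: (17, 98, 50, 30)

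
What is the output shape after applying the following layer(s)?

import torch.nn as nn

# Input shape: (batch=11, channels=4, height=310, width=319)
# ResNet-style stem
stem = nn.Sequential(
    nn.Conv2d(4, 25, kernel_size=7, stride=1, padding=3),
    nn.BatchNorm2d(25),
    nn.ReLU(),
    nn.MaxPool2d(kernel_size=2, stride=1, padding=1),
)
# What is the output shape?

Input shape: (11, 4, 310, 319)
  -> after Conv2d 7x7 stride=1: (11, 25, 310, 319)
Output shape: (11, 25, 311, 320)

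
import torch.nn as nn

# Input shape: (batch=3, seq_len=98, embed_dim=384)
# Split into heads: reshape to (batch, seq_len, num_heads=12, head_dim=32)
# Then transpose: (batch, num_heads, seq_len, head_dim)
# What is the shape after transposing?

Input shape: (3, 98, 384)
  -> after reshape: (3, 98, 12, 32)
Output shape: (3, 12, 98, 32)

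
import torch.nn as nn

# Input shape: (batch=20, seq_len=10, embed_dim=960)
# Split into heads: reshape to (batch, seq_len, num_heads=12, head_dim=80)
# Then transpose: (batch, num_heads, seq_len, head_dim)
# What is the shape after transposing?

Input shape: (20, 10, 960)
  -> after reshape: (20, 10, 12, 80)
Output shape: (20, 12, 10, 80)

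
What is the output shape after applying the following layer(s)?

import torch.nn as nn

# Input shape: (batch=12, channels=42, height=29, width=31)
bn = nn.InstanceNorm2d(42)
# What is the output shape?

Input shape: (12, 42, 29, 31)
Output shape: (12, 42, 29, 31)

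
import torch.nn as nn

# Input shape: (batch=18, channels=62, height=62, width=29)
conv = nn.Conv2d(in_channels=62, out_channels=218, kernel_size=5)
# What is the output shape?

Input shape: (18, 62, 62, 29)
Output shape: (18, 218, 58, 25)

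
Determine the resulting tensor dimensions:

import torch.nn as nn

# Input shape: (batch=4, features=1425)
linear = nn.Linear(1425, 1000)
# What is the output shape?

Input shape: (4, 1425)
Output shape: (4, 1000)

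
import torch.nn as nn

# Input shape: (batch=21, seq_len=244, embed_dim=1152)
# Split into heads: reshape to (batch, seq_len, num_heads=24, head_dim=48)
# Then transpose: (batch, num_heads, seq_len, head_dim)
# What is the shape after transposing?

Input shape: (21, 244, 1152)
  -> after reshape: (21, 244, 24, 48)
Output shape: (21, 24, 244, 48)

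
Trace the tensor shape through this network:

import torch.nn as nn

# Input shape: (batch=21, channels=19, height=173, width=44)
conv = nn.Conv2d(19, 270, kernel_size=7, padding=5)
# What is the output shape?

Input shape: (21, 19, 173, 44)
Output shape: (21, 270, 177, 48)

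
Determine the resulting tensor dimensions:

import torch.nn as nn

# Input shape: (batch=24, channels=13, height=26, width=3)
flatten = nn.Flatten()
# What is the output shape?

Input shape: (24, 13, 26, 3)
Output shape: (24, 1014)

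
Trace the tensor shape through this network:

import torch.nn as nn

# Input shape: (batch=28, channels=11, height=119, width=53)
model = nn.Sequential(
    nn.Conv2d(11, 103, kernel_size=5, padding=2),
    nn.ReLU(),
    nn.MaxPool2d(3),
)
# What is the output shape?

Input shape: (28, 11, 119, 53)
  -> after Conv2d: (28, 103, 119, 53)
  -> after ReLU: (28, 103, 119, 53)
Output shape: (28, 103, 39, 17)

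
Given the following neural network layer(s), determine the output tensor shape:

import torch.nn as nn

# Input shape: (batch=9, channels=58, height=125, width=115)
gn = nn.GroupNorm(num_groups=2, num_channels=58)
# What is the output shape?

Input shape: (9, 58, 125, 115)
Output shape: (9, 58, 125, 115)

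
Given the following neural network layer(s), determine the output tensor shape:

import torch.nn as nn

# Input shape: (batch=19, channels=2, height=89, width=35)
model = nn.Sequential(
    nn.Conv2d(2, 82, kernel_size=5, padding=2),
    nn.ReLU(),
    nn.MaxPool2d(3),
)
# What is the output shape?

Input shape: (19, 2, 89, 35)
  -> after Conv2d: (19, 82, 89, 35)
  -> after ReLU: (19, 82, 89, 35)
Output shape: (19, 82, 29, 11)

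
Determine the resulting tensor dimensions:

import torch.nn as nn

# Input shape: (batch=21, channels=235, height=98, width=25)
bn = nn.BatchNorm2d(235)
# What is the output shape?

Input shape: (21, 235, 98, 25)
Output shape: (21, 235, 98, 25)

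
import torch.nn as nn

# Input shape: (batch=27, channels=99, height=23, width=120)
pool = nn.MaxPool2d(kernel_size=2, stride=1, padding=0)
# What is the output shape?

Input shape: (27, 99, 23, 120)
Output shape: (27, 99, 22, 119)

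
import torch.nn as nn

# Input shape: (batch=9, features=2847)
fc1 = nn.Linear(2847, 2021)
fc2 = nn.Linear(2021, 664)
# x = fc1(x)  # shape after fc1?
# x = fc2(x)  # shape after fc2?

Input shape: (9, 2847)
  -> after fc1: (9, 2021)
Output shape: (9, 664)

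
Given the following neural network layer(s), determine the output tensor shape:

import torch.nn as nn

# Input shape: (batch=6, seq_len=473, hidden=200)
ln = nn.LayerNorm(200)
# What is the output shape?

Input shape: (6, 473, 200)
Output shape: (6, 473, 200)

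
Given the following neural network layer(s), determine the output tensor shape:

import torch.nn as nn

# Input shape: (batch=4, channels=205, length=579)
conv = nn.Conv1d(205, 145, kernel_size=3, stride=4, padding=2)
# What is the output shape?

Input shape: (4, 205, 579)
Output shape: (4, 145, 146)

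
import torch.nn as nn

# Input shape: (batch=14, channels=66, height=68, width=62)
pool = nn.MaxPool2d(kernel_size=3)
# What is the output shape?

Input shape: (14, 66, 68, 62)
Output shape: (14, 66, 22, 20)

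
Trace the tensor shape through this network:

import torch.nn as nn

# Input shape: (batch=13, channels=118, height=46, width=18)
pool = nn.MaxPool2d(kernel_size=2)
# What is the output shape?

Input shape: (13, 118, 46, 18)
Output shape: (13, 118, 23, 9)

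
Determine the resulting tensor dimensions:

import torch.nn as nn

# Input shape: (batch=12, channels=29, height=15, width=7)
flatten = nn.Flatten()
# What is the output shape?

Input shape: (12, 29, 15, 7)
Output shape: (12, 3045)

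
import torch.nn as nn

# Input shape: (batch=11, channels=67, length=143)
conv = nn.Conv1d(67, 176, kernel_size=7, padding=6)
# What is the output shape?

Input shape: (11, 67, 143)
Output shape: (11, 176, 149)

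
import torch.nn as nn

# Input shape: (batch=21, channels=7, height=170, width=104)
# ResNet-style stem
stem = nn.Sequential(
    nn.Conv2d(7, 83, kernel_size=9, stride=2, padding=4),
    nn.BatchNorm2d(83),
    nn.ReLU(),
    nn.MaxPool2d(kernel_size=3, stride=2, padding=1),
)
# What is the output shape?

Input shape: (21, 7, 170, 104)
  -> after Conv2d 9x9 stride=2: (21, 83, 85, 52)
Output shape: (21, 83, 43, 26)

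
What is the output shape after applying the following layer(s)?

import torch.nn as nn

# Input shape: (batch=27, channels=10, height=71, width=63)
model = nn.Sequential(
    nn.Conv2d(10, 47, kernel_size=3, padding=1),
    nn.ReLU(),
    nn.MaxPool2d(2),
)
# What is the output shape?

Input shape: (27, 10, 71, 63)
  -> after Conv2d: (27, 47, 71, 63)
  -> after ReLU: (27, 47, 71, 63)
Output shape: (27, 47, 35, 31)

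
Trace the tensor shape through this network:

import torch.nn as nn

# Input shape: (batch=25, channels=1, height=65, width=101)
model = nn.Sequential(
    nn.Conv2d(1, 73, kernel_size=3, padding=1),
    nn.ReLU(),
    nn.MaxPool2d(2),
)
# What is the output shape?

Input shape: (25, 1, 65, 101)
  -> after Conv2d: (25, 73, 65, 101)
  -> after ReLU: (25, 73, 65, 101)
Output shape: (25, 73, 32, 50)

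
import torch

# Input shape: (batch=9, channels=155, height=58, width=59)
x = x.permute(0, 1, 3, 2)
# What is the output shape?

Input shape: (9, 155, 58, 59)
Output shape: (9, 155, 59, 58)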